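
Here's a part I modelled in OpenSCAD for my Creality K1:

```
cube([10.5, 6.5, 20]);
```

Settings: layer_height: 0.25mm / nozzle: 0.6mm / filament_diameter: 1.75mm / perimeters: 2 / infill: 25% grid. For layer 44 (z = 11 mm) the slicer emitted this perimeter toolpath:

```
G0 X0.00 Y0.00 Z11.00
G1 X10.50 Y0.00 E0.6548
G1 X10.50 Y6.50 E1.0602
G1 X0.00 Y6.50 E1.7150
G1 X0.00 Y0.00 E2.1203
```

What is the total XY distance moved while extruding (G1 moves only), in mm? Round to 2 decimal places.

34.00 mm

Sum the Euclidean lengths of each G1 segment: total = 34.00 mm.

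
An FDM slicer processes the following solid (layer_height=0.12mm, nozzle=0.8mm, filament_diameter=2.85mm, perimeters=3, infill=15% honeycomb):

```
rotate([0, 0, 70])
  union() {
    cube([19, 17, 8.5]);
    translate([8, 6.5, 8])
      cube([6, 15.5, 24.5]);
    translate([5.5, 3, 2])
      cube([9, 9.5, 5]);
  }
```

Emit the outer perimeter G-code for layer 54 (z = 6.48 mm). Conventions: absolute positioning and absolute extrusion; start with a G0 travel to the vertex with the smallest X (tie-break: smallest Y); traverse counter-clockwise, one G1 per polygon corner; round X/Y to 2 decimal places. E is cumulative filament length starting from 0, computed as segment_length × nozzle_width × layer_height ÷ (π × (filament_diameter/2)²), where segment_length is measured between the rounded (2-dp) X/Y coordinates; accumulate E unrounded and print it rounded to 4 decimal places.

G0 X-15.97 Y5.81 Z6.48
G1 X0.00 Y0.00 E0.2557
G1 X6.50 Y17.85 E0.5416
G1 X-9.48 Y23.67 E0.7975
G1 X-15.97 Y5.81 E1.0835

At z = 6.48 mm: the cube (footprint 19×17) is included at this height; the cube at (8, 6.5) is not intersected at this z (z outside [8, 32.5]); the cube at (5.5, 3) (footprint 9×9.5) is included at this height; Merging all regions: the 9×9.5 cube at (5.5, 3) lies entirely inside the 19×17 cube, so the union is just the 19×17 cube — 1 connected region; (whole slice rotated 70° about Z — lengths, areas and connectivity unchanged). The outline is a single polygon with 4 vertices. Extrusion per mm of travel: 0.8 × 0.12 / (π × 1.425²) = 0.015048. Accumulating E over each segment gives final E = 1.0835.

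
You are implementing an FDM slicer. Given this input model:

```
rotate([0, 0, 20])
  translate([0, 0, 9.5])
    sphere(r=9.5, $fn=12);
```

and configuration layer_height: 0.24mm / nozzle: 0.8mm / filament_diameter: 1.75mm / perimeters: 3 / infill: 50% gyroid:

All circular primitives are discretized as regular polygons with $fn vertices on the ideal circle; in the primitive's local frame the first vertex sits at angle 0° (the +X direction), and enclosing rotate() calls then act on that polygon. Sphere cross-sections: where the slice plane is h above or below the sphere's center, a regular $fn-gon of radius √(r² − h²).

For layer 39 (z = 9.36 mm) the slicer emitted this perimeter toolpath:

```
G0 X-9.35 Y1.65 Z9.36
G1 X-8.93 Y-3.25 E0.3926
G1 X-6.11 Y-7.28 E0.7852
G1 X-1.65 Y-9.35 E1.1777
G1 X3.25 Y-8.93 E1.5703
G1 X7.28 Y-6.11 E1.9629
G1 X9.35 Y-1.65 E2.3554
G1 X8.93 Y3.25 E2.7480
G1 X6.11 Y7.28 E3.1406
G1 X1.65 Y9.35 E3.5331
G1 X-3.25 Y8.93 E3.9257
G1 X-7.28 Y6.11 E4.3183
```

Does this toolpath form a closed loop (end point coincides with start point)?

no

Start point (G0): (-9.35, 1.65). End point (last G1): the path does not return to the start — open.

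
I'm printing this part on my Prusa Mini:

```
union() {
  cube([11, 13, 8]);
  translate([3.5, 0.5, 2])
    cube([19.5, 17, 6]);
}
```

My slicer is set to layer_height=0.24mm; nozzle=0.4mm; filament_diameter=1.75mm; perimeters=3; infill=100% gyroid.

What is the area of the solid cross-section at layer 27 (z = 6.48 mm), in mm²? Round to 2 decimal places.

380.75 mm²

At z = 6.48 mm: the 11×13 cube contributes its full rectangle (area 143.00 mm²); the cube at (3.5, 0.5) (footprint 19.5×17) is included at this height (area 331.50 mm²); Combining (union): the regions partially overlap — summed areas 474.50 mm² minus the doubly-counted overlap 93.75 mm² gives 380.75 mm² — area = 380.75 mm². Overall, the cross-section is a single solid region. Net area = 380.75 mm².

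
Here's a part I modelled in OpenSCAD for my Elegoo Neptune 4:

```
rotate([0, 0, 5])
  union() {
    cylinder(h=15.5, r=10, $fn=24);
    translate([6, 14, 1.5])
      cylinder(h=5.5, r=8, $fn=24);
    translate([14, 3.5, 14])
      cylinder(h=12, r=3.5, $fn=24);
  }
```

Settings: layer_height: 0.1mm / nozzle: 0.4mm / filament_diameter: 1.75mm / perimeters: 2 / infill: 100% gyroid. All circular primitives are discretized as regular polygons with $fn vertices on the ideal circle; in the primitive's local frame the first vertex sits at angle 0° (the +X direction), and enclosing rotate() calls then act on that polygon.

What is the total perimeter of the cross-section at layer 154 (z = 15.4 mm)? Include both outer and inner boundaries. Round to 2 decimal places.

84.58 mm

At z = 15.4 mm: the r=10 cylinder contributes a regular 24-gon of circumradius 10 (perimeter = 2·24·10.000·sin(180°/24) = 62.65 mm); the cylinder at (6, 14) is absent (z outside [1.5, 7]); the r=3.5 cylinder at (14, 3.5) gives a regular 24-gon of circumradius 3.5 (constant along its height) (perimeter = 2·24·3.500·sin(180°/24) = 21.93 mm); Merging all regions: the 2 present regions are separate (no shared area or edge), so areas and boundary lengths simply add and each stays a separate island — boundary = 84.58 mm; (rotated 5° about Z; rotation is an isometry so areas/perimeters/island counts are preserved). Overall, the cross-section has 2 separate islands. Total boundary length (outer) = 84.58 mm.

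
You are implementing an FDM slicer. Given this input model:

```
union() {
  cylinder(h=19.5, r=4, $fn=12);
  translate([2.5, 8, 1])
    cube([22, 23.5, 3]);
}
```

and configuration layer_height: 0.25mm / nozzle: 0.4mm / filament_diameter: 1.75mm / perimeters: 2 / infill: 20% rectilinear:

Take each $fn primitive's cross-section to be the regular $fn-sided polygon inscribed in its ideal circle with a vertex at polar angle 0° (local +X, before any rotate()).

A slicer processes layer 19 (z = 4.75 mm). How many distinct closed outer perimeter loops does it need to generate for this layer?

1

At z = 4.75 mm: the cylinder: section is a regular 12-gon, circumradius r=4; the cube at (2.5, 8) is absent (z outside [1, 4]); Taking the union: only the r=4 cylinder is present, so the union is just that shape — 1 connected region. The result has 1 disconnected region.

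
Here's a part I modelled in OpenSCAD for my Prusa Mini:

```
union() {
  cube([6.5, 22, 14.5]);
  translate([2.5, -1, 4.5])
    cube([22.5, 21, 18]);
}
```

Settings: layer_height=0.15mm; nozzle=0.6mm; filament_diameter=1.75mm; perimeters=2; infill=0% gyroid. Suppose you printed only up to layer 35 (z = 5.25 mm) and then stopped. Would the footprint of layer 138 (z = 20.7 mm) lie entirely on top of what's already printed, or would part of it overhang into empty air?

entirely on top

Compare the two slices. At z = 5.25: the cube (footprint 6.5×22) is included at this height (area 143.00 mm²); the cube at (2.5, -1) (footprint 22.5×21) is included at this height (area 472.50 mm²); Combining (union): the regions partially overlap — summed areas 615.50 mm² minus the doubly-counted overlap 80.00 mm² gives 535.50 mm² — area = 535.50 mm². At z = 20.7: the cube does not reach this height (z outside [0, 14.5]); the cube at (2.5, -1) is present — its section is the full 22.5×21 rectangle (area 472.50 mm²); Combining (union): only the 22.5×21 cube at (2.5, -1) is present, so the union is just that shape — area = 472.50 mm². Checking containment: the cross-section at z = 20.7 is a subset of the cross-section at z = 5.25.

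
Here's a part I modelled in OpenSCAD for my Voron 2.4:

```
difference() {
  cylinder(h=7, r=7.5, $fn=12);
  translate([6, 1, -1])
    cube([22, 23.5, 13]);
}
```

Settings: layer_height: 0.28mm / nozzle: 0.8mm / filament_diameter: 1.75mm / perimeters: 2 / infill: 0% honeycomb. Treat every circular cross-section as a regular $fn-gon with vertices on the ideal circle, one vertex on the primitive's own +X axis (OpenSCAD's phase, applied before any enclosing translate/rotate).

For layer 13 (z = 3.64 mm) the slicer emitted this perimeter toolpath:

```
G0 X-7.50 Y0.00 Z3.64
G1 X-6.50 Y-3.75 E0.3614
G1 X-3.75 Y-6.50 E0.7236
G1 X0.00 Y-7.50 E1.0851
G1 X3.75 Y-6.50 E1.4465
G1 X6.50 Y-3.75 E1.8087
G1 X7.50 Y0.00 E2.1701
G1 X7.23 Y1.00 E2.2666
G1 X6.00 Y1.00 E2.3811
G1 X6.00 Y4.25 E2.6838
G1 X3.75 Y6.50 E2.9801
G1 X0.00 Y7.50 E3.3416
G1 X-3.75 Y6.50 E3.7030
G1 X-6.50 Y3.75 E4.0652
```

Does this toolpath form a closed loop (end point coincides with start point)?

no

Start point (G0): (-7.50, 0.00). End point (last G1): the path does not return to the start — open.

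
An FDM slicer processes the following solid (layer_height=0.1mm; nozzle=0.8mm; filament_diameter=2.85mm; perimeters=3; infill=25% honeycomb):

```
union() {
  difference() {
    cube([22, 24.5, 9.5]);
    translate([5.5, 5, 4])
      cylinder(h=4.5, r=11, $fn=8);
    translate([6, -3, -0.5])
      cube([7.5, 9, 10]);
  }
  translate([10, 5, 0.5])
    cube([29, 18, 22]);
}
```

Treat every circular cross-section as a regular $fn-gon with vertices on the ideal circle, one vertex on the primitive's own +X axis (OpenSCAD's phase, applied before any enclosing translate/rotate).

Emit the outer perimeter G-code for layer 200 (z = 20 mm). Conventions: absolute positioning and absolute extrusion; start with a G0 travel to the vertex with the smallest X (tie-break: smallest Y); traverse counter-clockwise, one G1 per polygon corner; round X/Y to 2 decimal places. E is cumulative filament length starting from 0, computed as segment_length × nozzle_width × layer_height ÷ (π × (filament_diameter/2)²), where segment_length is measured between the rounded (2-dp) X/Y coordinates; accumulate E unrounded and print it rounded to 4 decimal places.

At z = 20 mm: the cube is not intersected at this z (z outside [0, 9.5]); the cylinder at (5.5, 5) is absent (z outside [4, 8.5]); the cube at (6, -3) does not reach this height (z outside [-0.5, 9.5]); After the difference (first − rest): the first operand is absent here, so nothing remains; the 29×18 cube at (10, 5) contributes its full rectangle; Merging all regions: only the 29×18 cube at (10, 5) is present, so the union is just that shape — 1 connected region. The outline is a single polygon with 4 vertices. Extrusion per mm of travel: 0.8 × 0.1 / (π × 1.425²) = 0.012540. Accumulating E over each segment gives final E = 1.1788.

G0 X10.00 Y5.00 Z20.00
G1 X39.00 Y5.00 E0.3637
G1 X39.00 Y23.00 E0.5894
G1 X10.00 Y23.00 E0.9531
G1 X10.00 Y5.00 E1.1788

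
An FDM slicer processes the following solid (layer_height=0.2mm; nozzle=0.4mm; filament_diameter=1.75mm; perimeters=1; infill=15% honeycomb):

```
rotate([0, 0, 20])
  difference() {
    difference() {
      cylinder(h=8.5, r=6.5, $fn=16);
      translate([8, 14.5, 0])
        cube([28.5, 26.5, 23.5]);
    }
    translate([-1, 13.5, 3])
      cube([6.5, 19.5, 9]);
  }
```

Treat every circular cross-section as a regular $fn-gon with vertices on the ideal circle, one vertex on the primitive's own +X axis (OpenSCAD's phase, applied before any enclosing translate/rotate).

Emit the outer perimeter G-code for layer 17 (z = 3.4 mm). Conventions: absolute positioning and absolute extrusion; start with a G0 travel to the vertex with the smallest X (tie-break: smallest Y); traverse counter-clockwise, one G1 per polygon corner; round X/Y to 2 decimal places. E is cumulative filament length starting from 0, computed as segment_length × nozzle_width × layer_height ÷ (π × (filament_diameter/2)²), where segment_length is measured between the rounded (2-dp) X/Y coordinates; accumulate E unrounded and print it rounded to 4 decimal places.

G0 X-6.49 Y0.28 Z3.40
G1 X-6.11 Y-2.22 E0.0841
G1 X-4.79 Y-4.39 E0.1686
G1 X-2.75 Y-5.89 E0.2528
G1 X-0.28 Y-6.49 E0.3373
G1 X2.22 Y-6.11 E0.4214
G1 X4.39 Y-4.79 E0.5059
G1 X5.89 Y-2.75 E0.5901
G1 X6.49 Y-0.28 E0.6747
G1 X6.11 Y2.22 E0.7588
G1 X4.79 Y4.39 E0.8433
G1 X2.75 Y5.89 E0.9275
G1 X0.28 Y6.49 E1.0120
G1 X-2.22 Y6.11 E1.0961
G1 X-4.39 Y4.79 E1.1806
G1 X-5.89 Y2.75 E1.2648
G1 X-6.49 Y0.28 E1.3494

At z = 3.4 mm: the cylinder: section is a regular 16-gon, circumradius r=6.5; the cube at (8, 14.5) (footprint 28.5×26.5) is included at this height; After the difference (first − rest): starting from the r=6.5 cylinder, the 28.5×26.5 cube at (8, 14.5) misses the remaining region (no effect) — 1 connected region; the cube at (-1, 13.5) (footprint 6.5×19.5) is included at this height; Taking the first minus the rest: starting from the result so far, the 6.5×19.5 cube at (-1, 13.5) misses the remaining region (no effect) — 1 connected region; (rotated 20° about Z; rotation is an isometry so areas/perimeters/island counts are preserved). The outline is a single polygon with 16 vertices. Extrusion per mm of travel: 0.4 × 0.2 / (π × 0.875²) = 0.033260. Accumulating E over each segment gives final E = 1.3494.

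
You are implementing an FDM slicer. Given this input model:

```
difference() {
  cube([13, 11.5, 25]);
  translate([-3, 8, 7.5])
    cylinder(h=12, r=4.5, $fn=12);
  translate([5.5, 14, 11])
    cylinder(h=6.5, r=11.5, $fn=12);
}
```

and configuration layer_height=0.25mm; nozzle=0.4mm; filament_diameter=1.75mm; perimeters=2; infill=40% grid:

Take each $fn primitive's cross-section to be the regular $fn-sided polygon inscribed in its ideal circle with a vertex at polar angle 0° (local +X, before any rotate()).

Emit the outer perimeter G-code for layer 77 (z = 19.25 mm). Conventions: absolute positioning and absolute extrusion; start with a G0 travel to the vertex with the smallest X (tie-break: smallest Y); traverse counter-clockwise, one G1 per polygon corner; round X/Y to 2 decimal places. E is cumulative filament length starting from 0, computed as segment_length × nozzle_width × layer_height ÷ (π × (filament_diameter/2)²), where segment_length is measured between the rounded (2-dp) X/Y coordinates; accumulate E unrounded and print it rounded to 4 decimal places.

G0 X0.00 Y0.00 Z19.25
G1 X13.00 Y0.00 E0.5405
G1 X13.00 Y11.50 E1.0186
G1 X0.00 Y11.50 E1.5591
G1 X0.00 Y11.15 E1.5736
G1 X0.90 Y10.25 E1.6265
G1 X1.50 Y8.00 E1.7233
G1 X0.90 Y5.75 E1.8202
G1 X0.00 Y4.85 E1.8731
G1 X0.00 Y0.00 E2.0747

At z = 19.25 mm: the cube is present — its section is the full 13×11.5 rectangle; the r=4.5 cylinder at (-3, 8) contributes a regular 12-gon of circumradius 4.5; the cylinder at (5.5, 14) is not intersected at this z (z outside [11, 17.5]); After the difference (first − rest): starting from the 13×11.5 cube, the r=4.5 cylinder at (-3, 8) partially overlaps it — only the 6.20 mm² overlap (of its 60.75 mm²) is removed, clipping the outline — 1 connected region. The outline is a single polygon with 9 vertices. Extrusion per mm of travel: 0.4 × 0.25 / (π × 0.875²) = 0.041575. Accumulating E over each segment gives final E = 2.0747.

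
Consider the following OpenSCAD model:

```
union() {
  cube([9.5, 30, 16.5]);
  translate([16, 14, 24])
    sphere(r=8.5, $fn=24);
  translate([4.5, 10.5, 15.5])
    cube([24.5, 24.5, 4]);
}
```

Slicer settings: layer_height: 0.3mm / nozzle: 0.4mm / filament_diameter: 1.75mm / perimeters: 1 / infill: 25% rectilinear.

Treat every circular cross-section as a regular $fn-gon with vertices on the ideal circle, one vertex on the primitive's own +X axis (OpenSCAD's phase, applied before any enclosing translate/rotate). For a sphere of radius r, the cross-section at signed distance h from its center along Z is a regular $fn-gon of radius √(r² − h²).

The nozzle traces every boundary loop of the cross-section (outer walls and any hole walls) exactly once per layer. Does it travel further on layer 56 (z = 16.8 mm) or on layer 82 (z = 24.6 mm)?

layer 56 (z = 16.8 mm)

Layer 56 (z = 16.8): the cube does not reach this height (z outside [0, 16.5]); the sphere at (16, 14): section is a regular 24-gon, circumradius = √(r²−h²) = √(8.5²−7.2²) = 4.518 (perimeter = 2·24·4.518·sin(180°/24) = 28.30 mm); the cube at (4.5, 10.5) is present — its section is the full 24.5×24.5 rectangle (perimeter 98.00 mm); Taking the union: the regions partially overlap (shared area 59.58 mm²), so the edge portions inside another operand are dropped and the merged outline is re-measured after clipping — boundary = 98.48 mm. So its perimeter = 98.48 mm. Layer 82 (z = 24.6): the cube is absent (z outside [0, 16.5]); the r=8.5 sphere at (16, 14) slices to a regular 24-gon of circumradius 8.479 (√(r²−h²) with h=0.6 from center) (perimeter = 2·24·8.479·sin(180°/24) = 53.12 mm); the cube at (4.5, 10.5) is not intersected at this z (z outside [15.5, 19.5]); Combining (union): only the r=8.5 sphere at (16, 14) is present, so the union is just that shape — boundary = 53.12 mm. So its perimeter = 53.12 mm. Layer 56 is larger (98.48 vs 53.12 mm).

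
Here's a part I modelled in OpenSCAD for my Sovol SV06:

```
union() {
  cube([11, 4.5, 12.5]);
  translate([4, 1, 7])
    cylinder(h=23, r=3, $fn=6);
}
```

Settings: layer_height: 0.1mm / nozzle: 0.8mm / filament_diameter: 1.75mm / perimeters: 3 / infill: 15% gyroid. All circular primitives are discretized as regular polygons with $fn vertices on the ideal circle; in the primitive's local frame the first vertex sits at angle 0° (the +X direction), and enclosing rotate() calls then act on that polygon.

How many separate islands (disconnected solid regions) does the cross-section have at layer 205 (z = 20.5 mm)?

At z = 20.5 mm: the cube is not intersected at this z (z outside [0, 12.5]); the r=3 cylinder at (4, 1) contributes a regular 6-gon of circumradius 3; Combining (union): only the r=3 cylinder at (4, 1) is present, so the union is just that shape — 1 connected region. Overall, the cross-section is a single solid region. Island count = 1.

1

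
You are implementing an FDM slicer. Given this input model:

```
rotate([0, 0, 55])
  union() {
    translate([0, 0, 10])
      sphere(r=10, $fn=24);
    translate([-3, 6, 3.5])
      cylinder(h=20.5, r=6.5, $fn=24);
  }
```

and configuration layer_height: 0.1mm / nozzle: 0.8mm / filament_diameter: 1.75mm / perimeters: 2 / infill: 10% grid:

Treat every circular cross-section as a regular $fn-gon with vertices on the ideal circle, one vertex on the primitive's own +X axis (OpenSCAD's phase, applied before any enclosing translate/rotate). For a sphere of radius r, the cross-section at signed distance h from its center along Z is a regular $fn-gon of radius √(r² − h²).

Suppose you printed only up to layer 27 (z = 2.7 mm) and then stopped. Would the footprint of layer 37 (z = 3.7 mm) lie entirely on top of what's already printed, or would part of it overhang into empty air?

Compare the two slices. At z = 2.7: the sphere: section is a regular 24-gon, circumradius = √(r²−h²) = √(10²−7.3²) = 6.834 (area = (24/2)·6.834²·sin(360°/24) = 145.07 mm²); the cylinder at (-3, 6) is absent (z outside [3.5, 24]); Combining (union): only the r=10 sphere is present, so the union is just that shape — area = 145.07 mm²; (rotated 55° about Z; rotation is an isometry so areas/perimeters/island counts are preserved). At z = 3.7: the r=10 sphere slices to a regular 24-gon of circumradius 7.766 (√(r²−h²) with h=6.3 from center) (area = (24/2)·7.766²·sin(360°/24) = 187.31 mm²); the r=6.5 cylinder at (-3, 6) gives a regular 24-gon of circumradius 6.5 (constant along its height) (area = (24/2)·6.500²·sin(360°/24) = 131.22 mm²); Combining (union): the regions partially overlap — summed areas 318.53 mm² minus the doubly-counted overlap 65.92 mm² gives 252.61 mm² — area = 252.61 mm²; (rotated 55° about Z; rotation is an isometry so areas/perimeters/island counts are preserved). Checking containment: at z = 3.7 the cross-section extends beyond the z = 2.7 cross-section by about 107.54 mm².

part overhangs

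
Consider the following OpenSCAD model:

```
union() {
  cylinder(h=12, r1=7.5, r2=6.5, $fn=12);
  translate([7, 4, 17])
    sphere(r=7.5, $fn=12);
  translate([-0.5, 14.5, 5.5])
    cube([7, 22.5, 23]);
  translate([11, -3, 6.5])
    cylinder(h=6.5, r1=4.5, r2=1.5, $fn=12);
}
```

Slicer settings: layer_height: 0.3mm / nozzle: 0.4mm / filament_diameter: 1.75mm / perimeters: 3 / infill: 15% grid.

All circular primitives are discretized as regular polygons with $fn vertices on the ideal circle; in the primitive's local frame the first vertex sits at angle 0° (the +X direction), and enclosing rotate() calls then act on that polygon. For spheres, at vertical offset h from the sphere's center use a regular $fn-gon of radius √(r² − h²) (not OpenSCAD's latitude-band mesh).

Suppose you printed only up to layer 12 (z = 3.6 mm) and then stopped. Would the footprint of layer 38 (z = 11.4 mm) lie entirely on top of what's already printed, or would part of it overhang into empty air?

part overhangs

Compare the two slices. At z = 3.6: the cone: at t=0.300 of its height the radius interpolates to r₁+(r₂−r₁)t = 7.200, giving a regular 12-gon of that circumradius (area = (12/2)·7.200²·sin(360°/12) = 155.52 mm²); the sphere at (7, 4) is not intersected at this z (|z−center|=13.400 > r=7.5); the cube at (-0.5, 14.5) is absent (z outside [5.5, 28.5]); the cone at (11, -3) does not reach this height (z outside [6.5, 13]); Merging all regions: only the cone is present, so the union is just that shape — area = 155.52 mm². At z = 11.4: the cone contributes a regular 12-gon of circumradius 6.550 (interpolated between r1=7.5 and r2=6.5 at t=0.950) (area = (12/2)·6.550²·sin(360°/12) = 128.71 mm²); the r=7.5 sphere at (7, 4) slices to a regular 12-gon of circumradius 4.989 (√(r²−h²) with h=5.6 from center) (area = (12/2)·4.989²·sin(360°/12) = 74.67 mm²); the cube at (-0.5, 14.5) is present — its section is the full 7×22.5 rectangle (area 157.50 mm²); the cone at (11, -3) (r1=4.5→r2=1.5) has section circumradius 2.238 here — a regular 12-gon (area = (12/2)·2.238²·sin(360°/12) = 15.03 mm²); Taking the union: the regions partially overlap — summed areas 375.91 mm² minus the doubly-counted overlap 17.24 mm² gives 358.67 mm² — area = 358.67 mm². Checking containment: at z = 11.4 the cross-section extends beyond the z = 3.6 cross-section by about 224.37 mm².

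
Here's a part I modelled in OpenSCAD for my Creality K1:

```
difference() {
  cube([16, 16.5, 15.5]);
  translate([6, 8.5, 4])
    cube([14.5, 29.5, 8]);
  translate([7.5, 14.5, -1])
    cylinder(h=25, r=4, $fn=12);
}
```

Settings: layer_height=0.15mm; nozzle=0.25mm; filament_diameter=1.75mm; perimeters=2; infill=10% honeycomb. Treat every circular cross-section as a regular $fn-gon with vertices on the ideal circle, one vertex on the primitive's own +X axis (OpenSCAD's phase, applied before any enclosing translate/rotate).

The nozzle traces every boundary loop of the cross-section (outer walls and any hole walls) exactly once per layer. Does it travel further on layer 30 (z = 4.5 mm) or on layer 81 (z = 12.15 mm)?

layer 81 (z = 12.15 mm)

Layer 30 (z = 4.5): the 16×16.5 cube contributes its full rectangle (perimeter 65.00 mm); the cube at (6, 8.5) (footprint 14.5×29.5) is included at this height (perimeter 88.00 mm); the cylinder at (7.5, 14.5): section is a regular 12-gon, circumradius r=4 (perimeter = 2·12·4.000·sin(180°/12) = 24.85 mm); After the difference (first − rest): starting from the 16×16.5 cube, the 14.5×29.5 cube at (6, 8.5) partially overlaps it — only the 80.00 mm² overlap (of its 427.75 mm²) is removed, clipping the outline; the r=4 cylinder at (7.5, 14.5) partially overlaps it — only the 10.77 mm² overlap (of its 48.00 mm²) is removed, clipping the outline — boundary = 64.17 mm. So its perimeter = 64.17 mm. Layer 81 (z = 12.15): the 16×16.5 cube contributes its full rectangle (perimeter 65.00 mm); the cube at (6, 8.5) does not reach this height (z outside [4, 12]); the cylinder at (7.5, 14.5): section is a regular 12-gon, circumradius r=4 (perimeter = 2·12·4.000·sin(180°/12) = 24.85 mm); Taking the first minus the rest: starting from the 16×16.5 cube, the r=4 cylinder at (7.5, 14.5) partially overlaps it — only the 38.93 mm² overlap (of its 48.00 mm²) is removed, clipping the outline — boundary = 74.64 mm. So its perimeter = 74.64 mm. Layer 81 is larger (74.64 vs 64.17 mm).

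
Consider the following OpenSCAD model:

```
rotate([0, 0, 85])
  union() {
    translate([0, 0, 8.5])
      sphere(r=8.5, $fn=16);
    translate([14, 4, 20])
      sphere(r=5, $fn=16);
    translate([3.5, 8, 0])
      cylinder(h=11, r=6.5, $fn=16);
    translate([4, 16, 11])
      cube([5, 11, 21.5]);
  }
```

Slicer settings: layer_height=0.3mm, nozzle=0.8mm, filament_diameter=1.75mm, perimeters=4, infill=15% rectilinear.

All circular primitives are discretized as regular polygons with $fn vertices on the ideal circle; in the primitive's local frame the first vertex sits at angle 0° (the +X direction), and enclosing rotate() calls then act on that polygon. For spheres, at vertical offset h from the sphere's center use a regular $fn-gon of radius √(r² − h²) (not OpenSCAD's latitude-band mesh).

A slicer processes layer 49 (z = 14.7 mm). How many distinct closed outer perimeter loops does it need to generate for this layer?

2

At z = 14.7 mm: the r=8.5 sphere slices to a regular 16-gon of circumradius 5.815 (√(r²−h²) with h=6.2 from center); the sphere at (14, 4) does not reach this height (|z−center|=5.300 > r=5); the cylinder at (3.5, 8) is absent (z outside [0, 11]); the cube at (4, 16) (footprint 5×11) is included at this height; Taking the union: the 2 present regions are separate (no shared area or edge), so areas and boundary lengths simply add and each stays a separate island — 2 connected regions; (rotated 85° about Z; rotation is an isometry so areas/perimeters/island counts are preserved). The result has 2 disconnected regions.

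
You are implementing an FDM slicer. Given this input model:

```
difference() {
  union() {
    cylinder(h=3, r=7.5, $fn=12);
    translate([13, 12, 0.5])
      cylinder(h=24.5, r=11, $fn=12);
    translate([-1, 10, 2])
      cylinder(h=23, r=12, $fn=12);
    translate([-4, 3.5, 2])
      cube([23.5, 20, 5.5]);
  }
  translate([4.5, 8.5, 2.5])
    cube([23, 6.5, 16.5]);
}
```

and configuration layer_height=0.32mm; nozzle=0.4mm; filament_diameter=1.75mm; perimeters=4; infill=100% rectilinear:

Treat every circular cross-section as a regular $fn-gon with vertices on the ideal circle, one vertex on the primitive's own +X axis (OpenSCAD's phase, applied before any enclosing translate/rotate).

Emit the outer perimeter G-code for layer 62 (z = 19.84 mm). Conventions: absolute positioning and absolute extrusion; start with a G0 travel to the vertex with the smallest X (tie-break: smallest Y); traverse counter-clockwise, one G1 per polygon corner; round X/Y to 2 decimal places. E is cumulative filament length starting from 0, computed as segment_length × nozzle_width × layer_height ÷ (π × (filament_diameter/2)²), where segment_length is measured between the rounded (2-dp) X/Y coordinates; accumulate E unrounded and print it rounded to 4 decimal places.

G0 X-13.00 Y10.00 Z19.84
G1 X-11.39 Y4.00 E0.3306
G1 X-7.00 Y-0.39 E0.6610
G1 X-1.00 Y-2.00 E0.9916
G1 X5.00 Y-0.39 E1.3222
G1 X7.79 Y2.40 E1.5321
G1 X13.00 Y1.00 E1.8192
G1 X18.50 Y2.47 E2.1222
G1 X22.53 Y6.50 E2.4255
G1 X24.00 Y12.00 E2.7285
G1 X22.53 Y17.50 E3.0314
G1 X18.50 Y21.53 E3.3347
G1 X13.00 Y23.00 E3.6377
G1 X7.50 Y21.53 E3.9406
G1 X5.68 Y19.71 E4.0776
G1 X5.00 Y20.39 E4.1288
G1 X-1.00 Y22.00 E4.4594
G1 X-7.00 Y20.39 E4.7900
G1 X-11.39 Y16.00 E5.1204
G1 X-13.00 Y10.00 E5.4509

At z = 19.84 mm: the cylinder is absent (z outside [0, 3]); the cylinder at (13, 12): section is a regular 12-gon, circumradius r=11; the r=12 cylinder at (-1, 10) gives a regular 12-gon of circumradius 12 (constant along its height); the cube at (-4, 3.5) is not intersected at this z (z outside [2, 7.5]); Merging all regions: the regions partially overlap (shared area 101.19 mm²), so overlapping operands fuse into one piece — 1 connected region; the cube at (4.5, 8.5) does not reach this height (z outside [2.5, 19]); Taking the first minus the rest: none of the subtracted shapes is present at this height, so the result so far is unchanged — 1 connected region. The outline is a single polygon with 19 vertices. Extrusion per mm of travel: 0.4 × 0.32 / (π × 0.875²) = 0.053216. Accumulating E over each segment gives final E = 5.4509.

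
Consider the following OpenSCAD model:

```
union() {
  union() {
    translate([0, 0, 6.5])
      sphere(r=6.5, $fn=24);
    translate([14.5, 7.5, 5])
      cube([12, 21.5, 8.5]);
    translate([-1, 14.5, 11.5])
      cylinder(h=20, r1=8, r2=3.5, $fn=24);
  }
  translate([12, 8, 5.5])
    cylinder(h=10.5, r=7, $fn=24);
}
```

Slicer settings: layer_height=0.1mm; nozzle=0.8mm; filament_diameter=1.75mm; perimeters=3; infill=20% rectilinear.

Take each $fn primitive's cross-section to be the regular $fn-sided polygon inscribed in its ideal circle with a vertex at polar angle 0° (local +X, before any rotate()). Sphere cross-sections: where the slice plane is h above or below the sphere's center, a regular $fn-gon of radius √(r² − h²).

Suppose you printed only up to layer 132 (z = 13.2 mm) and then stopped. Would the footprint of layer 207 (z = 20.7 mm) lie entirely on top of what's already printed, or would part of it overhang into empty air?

entirely on top

Compare the two slices. At z = 13.2: the sphere does not reach this height (|z−center|=6.700 > r=6.5); the cube at (14.5, 7.5) is present — its section is the full 12×21.5 rectangle (area 258.00 mm²); the cone at (-1, 14.5) contributes a regular 24-gon of circumradius 7.617 (interpolated between r1=8 and r2=3.5 at t=0.085) (area = (24/2)·7.617²·sin(360°/24) = 180.22 mm²); Merging all regions: the 2 present regions are separate (no shared area or edge), so areas and boundary lengths simply add and each stays a separate island — area = 438.22 mm²; the cylinder at (12, 8): section is a regular 24-gon, circumradius r=7 (area = (24/2)·7.000²·sin(360°/24) = 152.19 mm²); Combining (union): the regions partially overlap — summed areas 590.41 mm² minus the doubly-counted overlap 23.26 mm² gives 567.15 mm² — area = 567.15 mm². At z = 20.7: the sphere is absent (|z−center|=14.200 > r=6.5); the cube at (14.5, 7.5) does not reach this height (z outside [5, 13.5]); the cone at (-1, 14.5): at t=0.460 of its height the radius interpolates to r₁+(r₂−r₁)t = 5.930, giving a regular 24-gon of that circumradius (area = (24/2)·5.930²·sin(360°/24) = 109.22 mm²); Taking the union: only the cone at (-1, 14.5) is present, so the union is just that shape — area = 109.22 mm²; the cylinder at (12, 8) is absent (z outside [5.5, 16]); Combining (union): only that combined region is present, so the union is just that shape — area = 109.22 mm². Checking containment: the cross-section at z = 20.7 is a subset of the cross-section at z = 13.2.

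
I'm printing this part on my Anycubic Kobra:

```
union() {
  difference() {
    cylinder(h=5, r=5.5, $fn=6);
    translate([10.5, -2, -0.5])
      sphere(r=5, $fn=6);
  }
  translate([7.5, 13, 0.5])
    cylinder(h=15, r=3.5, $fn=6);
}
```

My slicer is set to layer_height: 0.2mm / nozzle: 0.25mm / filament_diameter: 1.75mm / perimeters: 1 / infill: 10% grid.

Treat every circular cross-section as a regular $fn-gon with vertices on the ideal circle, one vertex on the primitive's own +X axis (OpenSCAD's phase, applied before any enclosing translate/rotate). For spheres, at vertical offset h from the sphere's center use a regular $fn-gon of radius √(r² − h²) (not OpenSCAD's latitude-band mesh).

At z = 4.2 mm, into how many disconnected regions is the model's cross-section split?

At z = 4.2 mm: the r=5.5 cylinder contributes a regular 6-gon of circumradius 5.5; the sphere at (10.5, -2): section is a regular 6-gon, circumradius = √(r²−h²) = √(5²−4.7²) = 1.706; Subtracting the remaining from the first: starting from the r=5.5 cylinder, the r=5 sphere at (10.5, -2) misses the remaining region (no effect) — 1 connected region; the r=3.5 cylinder at (7.5, 13) contributes a regular 6-gon of circumradius 3.5; Combining (union): the 2 present regions are separate (no shared area or edge), so areas and boundary lengths simply add and each stays a separate island — 2 connected regions. The result has 2 disconnected regions.

2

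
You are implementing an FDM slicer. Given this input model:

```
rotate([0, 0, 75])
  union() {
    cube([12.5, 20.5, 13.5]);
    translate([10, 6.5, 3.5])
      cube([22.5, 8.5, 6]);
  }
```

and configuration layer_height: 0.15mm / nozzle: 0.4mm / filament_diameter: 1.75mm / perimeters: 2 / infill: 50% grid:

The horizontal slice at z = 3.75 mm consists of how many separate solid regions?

At z = 3.75 mm: the cube (footprint 12.5×20.5) is included at this height; the cube at (10, 6.5) (footprint 22.5×8.5) is included at this height; Combining (union): the regions partially overlap (shared area 21.25 mm²), so overlapping operands fuse into one piece — 1 connected region; (rotated 75° about Z; rotation is an isometry so areas/perimeters/island counts are preserved). The result has 1 disconnected region.

1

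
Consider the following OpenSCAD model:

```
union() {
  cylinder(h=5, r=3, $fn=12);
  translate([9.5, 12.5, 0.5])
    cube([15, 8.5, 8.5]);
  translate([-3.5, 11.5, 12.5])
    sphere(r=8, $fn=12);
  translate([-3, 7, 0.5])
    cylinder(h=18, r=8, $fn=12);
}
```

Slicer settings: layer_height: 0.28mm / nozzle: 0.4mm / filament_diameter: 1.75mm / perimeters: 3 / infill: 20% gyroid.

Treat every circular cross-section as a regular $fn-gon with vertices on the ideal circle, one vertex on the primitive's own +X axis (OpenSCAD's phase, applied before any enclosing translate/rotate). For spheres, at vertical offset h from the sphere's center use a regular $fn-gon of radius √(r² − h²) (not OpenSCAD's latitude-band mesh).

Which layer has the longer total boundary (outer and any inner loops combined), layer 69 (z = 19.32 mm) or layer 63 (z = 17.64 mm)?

Layer 69 (z = 19.32): the cylinder does not reach this height (z outside [0, 5]); the cube at (9.5, 12.5) is absent (z outside [0.5, 9]); the r=8 sphere at (-3.5, 11.5) contributes a regular 12-gon of circumradius √(8²−6.82²) = 4.182 (perimeter = 2·12·4.182·sin(180°/12) = 25.98 mm); the cylinder at (-3, 7) is absent (z outside [0.5, 18.5]); Taking the union: only the r=8 sphere at (-3.5, 11.5) is present, so the union is just that shape — boundary = 25.98 mm. So its perimeter = 25.98 mm. Layer 63 (z = 17.64): the cylinder does not reach this height (z outside [0, 5]); the cube at (9.5, 12.5) is absent (z outside [0.5, 9]); the r=8 sphere at (-3.5, 11.5) slices to a regular 12-gon of circumradius 6.130 (√(r²−h²) with h=5.14 from center) (perimeter = 2·12·6.130·sin(180°/12) = 38.08 mm); the r=8 cylinder at (-3, 7) contributes a regular 12-gon of circumradius 8 (perimeter = 2·12·8.000·sin(180°/12) = 49.69 mm); Taking the union: the regions partially overlap (shared area 85.53 mm²), so the edge portions inside another operand are dropped and the merged outline is re-measured after clipping — boundary = 53.94 mm. So its perimeter = 53.94 mm. Layer 63 is larger (53.94 vs 25.98 mm).

layer 63 (z = 17.64 mm)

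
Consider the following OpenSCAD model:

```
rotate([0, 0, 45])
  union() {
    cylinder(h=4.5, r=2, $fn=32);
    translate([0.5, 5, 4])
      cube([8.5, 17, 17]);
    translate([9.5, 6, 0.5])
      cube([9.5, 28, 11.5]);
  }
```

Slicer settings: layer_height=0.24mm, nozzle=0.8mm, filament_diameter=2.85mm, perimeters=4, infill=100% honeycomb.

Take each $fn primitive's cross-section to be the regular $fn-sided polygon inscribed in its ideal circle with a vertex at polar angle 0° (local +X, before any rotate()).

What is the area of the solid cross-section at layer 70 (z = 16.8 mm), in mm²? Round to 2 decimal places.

At z = 16.8 mm: the cylinder is not intersected at this z (z outside [0, 4.5]); the 8.5×17 cube at (0.5, 5) contributes its full rectangle (area 144.50 mm²); the cube at (9.5, 6) is not intersected at this z (z outside [0.5, 12]); Combining (union): only the 8.5×17 cube at (0.5, 5) is present, so the union is just that shape — area = 144.50 mm²; (rotated 45° about Z; rotation is an isometry so areas/perimeters/island counts are preserved). Overall, the cross-section is a single solid region. Net area = 144.50 mm².

144.50 mm²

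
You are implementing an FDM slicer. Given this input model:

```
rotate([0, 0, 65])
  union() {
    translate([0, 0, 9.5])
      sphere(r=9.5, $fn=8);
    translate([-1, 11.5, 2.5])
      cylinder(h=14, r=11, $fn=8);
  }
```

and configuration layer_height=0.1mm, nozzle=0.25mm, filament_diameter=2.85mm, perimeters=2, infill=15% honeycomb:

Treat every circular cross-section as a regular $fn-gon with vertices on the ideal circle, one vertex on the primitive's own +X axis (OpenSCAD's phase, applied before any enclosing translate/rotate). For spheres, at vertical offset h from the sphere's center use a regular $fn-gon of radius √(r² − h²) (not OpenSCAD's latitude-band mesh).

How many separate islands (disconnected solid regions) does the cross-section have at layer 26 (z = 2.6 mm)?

At z = 2.6 mm: the r=9.5 sphere contributes a regular 8-gon of circumradius √(9.5²−6.9²) = 6.530; the cylinder at (-1, 11.5): section is a regular 8-gon, circumradius r=11; Combining (union): the regions partially overlap (shared area 39.39 mm²), so overlapping operands fuse into one piece — 1 connected region; (rotated 65° about Z; rotation is an isometry so areas/perimeters/island counts are preserved). Overall, the cross-section is a single solid region. Island count = 1.

1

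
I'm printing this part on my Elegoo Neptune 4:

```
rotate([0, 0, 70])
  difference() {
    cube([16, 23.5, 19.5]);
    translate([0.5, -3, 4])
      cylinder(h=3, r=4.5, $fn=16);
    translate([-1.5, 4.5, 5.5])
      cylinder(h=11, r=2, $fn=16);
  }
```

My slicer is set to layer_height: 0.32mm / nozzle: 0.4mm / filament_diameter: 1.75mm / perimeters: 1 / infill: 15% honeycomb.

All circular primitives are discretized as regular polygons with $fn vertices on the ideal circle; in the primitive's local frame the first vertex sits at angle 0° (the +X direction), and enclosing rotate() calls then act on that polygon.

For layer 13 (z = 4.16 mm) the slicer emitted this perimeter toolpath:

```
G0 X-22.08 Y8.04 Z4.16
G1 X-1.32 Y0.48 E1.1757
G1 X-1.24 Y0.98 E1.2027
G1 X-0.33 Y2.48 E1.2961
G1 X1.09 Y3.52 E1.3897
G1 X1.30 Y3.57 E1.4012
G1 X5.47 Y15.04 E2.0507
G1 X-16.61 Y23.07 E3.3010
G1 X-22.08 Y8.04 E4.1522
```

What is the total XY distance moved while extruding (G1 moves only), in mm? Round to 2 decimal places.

78.02 mm

Sum the Euclidean lengths of each G1 segment: total = 78.02 mm.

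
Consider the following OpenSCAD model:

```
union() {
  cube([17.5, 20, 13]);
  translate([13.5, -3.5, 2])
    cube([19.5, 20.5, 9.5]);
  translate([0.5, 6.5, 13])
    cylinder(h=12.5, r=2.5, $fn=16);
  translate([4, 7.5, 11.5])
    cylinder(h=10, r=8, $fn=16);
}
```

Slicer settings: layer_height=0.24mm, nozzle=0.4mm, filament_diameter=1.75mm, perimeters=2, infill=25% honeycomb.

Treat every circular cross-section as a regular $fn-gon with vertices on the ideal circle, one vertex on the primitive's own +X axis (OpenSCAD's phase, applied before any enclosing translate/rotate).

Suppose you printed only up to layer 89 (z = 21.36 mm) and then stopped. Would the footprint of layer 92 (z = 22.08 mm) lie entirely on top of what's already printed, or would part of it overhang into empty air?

Compare the two slices. At z = 21.36: the cube is not intersected at this z (z outside [0, 13]); the cube at (13.5, -3.5) is absent (z outside [2, 11.5]); the r=2.5 cylinder at (0.5, 6.5) contributes a regular 16-gon of circumradius 2.5 (area = (16/2)·2.500²·sin(360°/16) = 19.13 mm²); the r=8 cylinder at (4, 7.5) gives a regular 16-gon of circumradius 8 (constant along its height) (area = (16/2)·8.000²·sin(360°/16) = 195.93 mm²); Combining (union): the r=2.5 cylinder at (0.5, 6.5) lies entirely inside the r=8 cylinder at (4, 7.5), so the union is just the r=8 cylinder at (4, 7.5) — area = 195.93 mm². At z = 22.08: the cube is absent (z outside [0, 13]); the cube at (13.5, -3.5) is absent (z outside [2, 11.5]); the r=2.5 cylinder at (0.5, 6.5) contributes a regular 16-gon of circumradius 2.5 (area = (16/2)·2.500²·sin(360°/16) = 19.13 mm²); the cylinder at (4, 7.5) is not intersected at this z (z outside [11.5, 21.5]); Merging all regions: only the r=2.5 cylinder at (0.5, 6.5) is present, so the union is just that shape — area = 19.13 mm². Checking containment: the cross-section at z = 22.08 is a subset of the cross-section at z = 21.36.

entirely on top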